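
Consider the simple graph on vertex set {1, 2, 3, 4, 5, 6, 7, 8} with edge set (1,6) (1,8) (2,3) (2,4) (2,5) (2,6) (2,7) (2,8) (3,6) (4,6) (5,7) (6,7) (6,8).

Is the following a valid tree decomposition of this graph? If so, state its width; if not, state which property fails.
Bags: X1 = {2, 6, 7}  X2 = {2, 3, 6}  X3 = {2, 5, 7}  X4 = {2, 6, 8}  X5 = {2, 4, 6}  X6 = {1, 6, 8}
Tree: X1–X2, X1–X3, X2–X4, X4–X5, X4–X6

Yes; width 2.

Vertex coverage: the bags together contain {1, 2, 3, 4, 5, 6, 7, 8}, the full vertex set. Edge coverage: each edge of G has both endpoints in at least one bag. Running intersection: for every vertex, the bags containing it form a connected subtree. All three properties hold, so this is a valid tree decomposition of width max|bag| − 1 = 2, and hence tw(G) ≤ 2.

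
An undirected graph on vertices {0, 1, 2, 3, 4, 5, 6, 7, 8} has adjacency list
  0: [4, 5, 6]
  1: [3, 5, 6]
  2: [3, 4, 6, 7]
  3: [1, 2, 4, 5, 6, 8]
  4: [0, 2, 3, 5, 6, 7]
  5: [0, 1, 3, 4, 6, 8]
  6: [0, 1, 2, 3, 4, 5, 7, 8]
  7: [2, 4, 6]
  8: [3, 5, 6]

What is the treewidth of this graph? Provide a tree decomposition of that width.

Every bag has size at most 4, so the width is 4 − 1 = 3 and tw(G) ≤ 3. On the other hand G contains the 4-clique {0, 4, 5, 6}. A clique must lie in a single bag of any decomposition, so no decomposition can have width below 3. Combining the bounds, tw(G) = 3.

Treewidth 3.
One optimal decomposition is:
Bags: B1 = {1, 3, 5, 6}  B2 = {3, 5, 6, 8}  B3 = {3, 4, 5, 6}  B4 = {2, 3, 4, 6}  B5 = {0, 4, 5, 6}  B6 = {2, 4, 6, 7}
Tree: B1–B2, B1–B3, B3–B4, B3–B5, B4–B6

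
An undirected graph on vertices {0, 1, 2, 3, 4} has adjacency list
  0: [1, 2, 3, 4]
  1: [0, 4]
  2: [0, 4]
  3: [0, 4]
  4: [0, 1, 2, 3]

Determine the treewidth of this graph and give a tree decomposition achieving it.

The largest bag has 3 vertices, giving width 2; this decomposition certifies tw(G) ≤ 2. Conversely, {0, 1, 4} is a clique of size 3, and the vertices of any clique must share a bag in every tree decomposition; so some bag has ≥ 3 vertices and tw(G) ≥ 2. Hence tw(G) = 2 exactly.

Treewidth 2.
One optimal decomposition is:
Bags: B1 = {0, 1, 4}  B2 = {0, 2, 4}  B3 = {0, 3, 4}
Tree: B1–B2, B1–B3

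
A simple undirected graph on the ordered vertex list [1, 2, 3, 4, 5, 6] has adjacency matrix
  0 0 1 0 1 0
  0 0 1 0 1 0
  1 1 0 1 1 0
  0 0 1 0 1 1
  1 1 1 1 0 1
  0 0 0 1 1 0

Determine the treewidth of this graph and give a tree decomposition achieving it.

Each bag holds 3 vertices, so the decomposition has width 2, which upper-bounds the treewidth. For the lower bound, the 3 vertices {1, 3, 5} are pairwise adjacent, and any tree decomposition puts a clique entirely inside one bag — forcing width ≥ 2. Combining the bounds, tw(G) = 2.

Treewidth 2.
Bags: B1 = {3, 4, 5}  B2 = {2, 3, 5}  B3 = {1, 3, 5}  B4 = {4, 5, 6}
Tree: B1–B2, B1–B3, B1–B4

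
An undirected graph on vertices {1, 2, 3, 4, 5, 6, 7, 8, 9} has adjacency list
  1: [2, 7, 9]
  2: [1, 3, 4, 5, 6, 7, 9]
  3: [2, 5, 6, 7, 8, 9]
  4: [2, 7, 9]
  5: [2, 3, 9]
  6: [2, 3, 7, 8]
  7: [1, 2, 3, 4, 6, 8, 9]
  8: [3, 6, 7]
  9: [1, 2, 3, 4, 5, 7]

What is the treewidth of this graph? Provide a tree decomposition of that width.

Treewidth 3.
Bags: B1 = {2, 3, 5, 9}  B2 = {2, 3, 7, 9}  B3 = {2, 3, 6, 7}  B4 = {2, 4, 7, 9}  B5 = {3, 6, 7, 8}  B6 = {1, 2, 7, 9}
Tree: B1–B2, B2–B3, B2–B4, B3–B5, B4–B6

Each bag holds 4 vertices, so the decomposition has width 3, which upper-bounds the treewidth. On the other hand G contains the 4-clique {3, 6, 7, 8}. A clique must lie in a single bag of any decomposition, so no decomposition can have width below 3. Hence tw(G) = 3 exactly.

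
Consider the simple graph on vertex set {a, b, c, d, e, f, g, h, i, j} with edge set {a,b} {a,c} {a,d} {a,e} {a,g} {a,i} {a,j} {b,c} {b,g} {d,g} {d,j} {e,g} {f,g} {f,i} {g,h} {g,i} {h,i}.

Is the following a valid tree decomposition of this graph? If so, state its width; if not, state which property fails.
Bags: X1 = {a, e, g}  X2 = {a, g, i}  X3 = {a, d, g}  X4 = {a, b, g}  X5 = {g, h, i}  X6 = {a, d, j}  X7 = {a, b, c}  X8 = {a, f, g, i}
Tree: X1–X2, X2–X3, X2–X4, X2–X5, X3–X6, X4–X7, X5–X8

No — bags containing vertex a are not connected in the tree.

A tree decomposition must satisfy three properties: every vertex lies in some bag; for every edge, both endpoints lie together in some bag; and for every vertex, the bags containing it form a connected subtree. Here bags containing vertex a are not connected in the tree, so the decomposition is invalid.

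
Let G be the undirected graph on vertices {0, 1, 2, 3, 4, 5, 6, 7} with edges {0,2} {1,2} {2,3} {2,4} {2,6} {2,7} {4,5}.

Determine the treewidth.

A width-1 tree decomposition is:
Bags: B1 = {2, 3}  B2 = {2, 7}  B3 = {2, 4}  B4 = {4, 5}  B5 = {0, 2}  B6 = {2, 6}  B7 = {1, 2}
Tree: B1–B2, B1–B3, B3–B4, B2–B5, B1–B6, B3–B7
Each bag holds 2 vertices, so the decomposition has width 1, which upper-bounds the treewidth. G has an edge, so its treewidth is at least 1. Hence tw(G) = 1 exactly.

1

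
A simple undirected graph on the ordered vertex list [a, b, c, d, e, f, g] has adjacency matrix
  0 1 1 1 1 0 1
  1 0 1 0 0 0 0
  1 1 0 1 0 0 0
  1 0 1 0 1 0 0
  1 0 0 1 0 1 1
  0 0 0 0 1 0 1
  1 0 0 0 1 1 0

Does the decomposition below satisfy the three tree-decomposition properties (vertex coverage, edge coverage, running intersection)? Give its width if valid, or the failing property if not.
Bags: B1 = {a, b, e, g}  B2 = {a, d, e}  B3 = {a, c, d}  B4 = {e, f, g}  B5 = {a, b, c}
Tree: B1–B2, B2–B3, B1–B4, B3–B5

A tree decomposition must satisfy three properties: every vertex lies in some bag; for every edge, both endpoints lie together in some bag; and for every vertex, the bags containing it form a connected subtree. Here bags containing vertex b are not connected in the tree, so the decomposition is invalid.

No — bags containing vertex b are not connected in the tree.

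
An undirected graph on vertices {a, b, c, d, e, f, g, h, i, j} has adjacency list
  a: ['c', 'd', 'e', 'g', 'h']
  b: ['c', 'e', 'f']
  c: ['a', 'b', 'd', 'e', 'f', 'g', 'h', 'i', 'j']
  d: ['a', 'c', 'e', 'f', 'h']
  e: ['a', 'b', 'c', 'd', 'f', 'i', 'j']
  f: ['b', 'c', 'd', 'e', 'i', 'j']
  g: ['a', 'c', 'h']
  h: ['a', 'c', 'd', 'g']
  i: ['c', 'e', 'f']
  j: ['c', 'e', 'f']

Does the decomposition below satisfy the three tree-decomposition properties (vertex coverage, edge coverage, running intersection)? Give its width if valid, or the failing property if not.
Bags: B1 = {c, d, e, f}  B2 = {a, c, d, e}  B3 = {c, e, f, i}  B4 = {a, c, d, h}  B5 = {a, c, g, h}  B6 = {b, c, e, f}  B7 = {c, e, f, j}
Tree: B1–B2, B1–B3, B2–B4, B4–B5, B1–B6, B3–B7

Vertex coverage: the bags together contain {a, b, c, d, e, f, g, h, i, j}, the full vertex set. Edge coverage: each edge of G has both endpoints in at least one bag. Running intersection: for every vertex, the bags containing it form a connected subtree. All three properties hold, so this is a valid tree decomposition of width max|bag| − 1 = 3, and hence tw(G) ≤ 3.

Yes; width 3.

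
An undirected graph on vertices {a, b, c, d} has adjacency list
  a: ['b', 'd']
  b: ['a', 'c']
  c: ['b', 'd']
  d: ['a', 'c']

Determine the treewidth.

A width-2 tree decomposition is:
Bags: B1 = {a, c, d}  B2 = {a, b, c}
Tree: B1–B2
Each bag holds 3 vertices, so the decomposition has width 2, which upper-bounds the treewidth. For the lower bound, G contains the cycle c–d–a–b–c, so G is not a forest; only forests have treewidth ≤ 1, hence tw(G) ≥ 2. The upper and lower bounds meet at 2, so that is the treewidth.

2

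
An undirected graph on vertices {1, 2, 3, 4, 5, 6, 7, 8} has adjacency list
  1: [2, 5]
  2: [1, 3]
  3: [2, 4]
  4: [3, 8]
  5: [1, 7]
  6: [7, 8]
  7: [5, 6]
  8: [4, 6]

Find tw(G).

2

A width-2 tree decomposition is:
Bags: B1 = {3, 4, 8}  B2 = {3, 6, 8}  B3 = {3, 6, 7}  B4 = {3, 5, 7}  B5 = {1, 3, 5}  B6 = {1, 2, 3}
Tree: B1–B2, B2–B3, B3–B4, B4–B5, B5–B6
Each bag holds 3 vertices, so the decomposition has width 2, which upper-bounds the treewidth. Since 3–4–8–6–7–5–1–2–3 is a cycle in G, G is not acyclic. Forests are exactly the graphs of treewidth ≤ 1, so tw(G) ≥ 2. Therefore the treewidth is 2.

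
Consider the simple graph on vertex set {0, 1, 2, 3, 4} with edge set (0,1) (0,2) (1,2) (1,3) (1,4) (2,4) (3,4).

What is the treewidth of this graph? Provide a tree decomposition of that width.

Treewidth 2.
One such decomposition:
Bags: B1 = {0, 1, 2}  B2 = {1, 2, 4}  B3 = {1, 3, 4}
Tree: B1–B2, B2–B3

The largest bag has 3 vertices, giving width 2; this decomposition certifies tw(G) ≤ 2. For the lower bound, the 3 vertices {0, 1, 2} are pairwise adjacent, and any tree decomposition puts a clique entirely inside one bag — forcing width ≥ 2. The upper and lower bounds meet at 2, so that is the treewidth.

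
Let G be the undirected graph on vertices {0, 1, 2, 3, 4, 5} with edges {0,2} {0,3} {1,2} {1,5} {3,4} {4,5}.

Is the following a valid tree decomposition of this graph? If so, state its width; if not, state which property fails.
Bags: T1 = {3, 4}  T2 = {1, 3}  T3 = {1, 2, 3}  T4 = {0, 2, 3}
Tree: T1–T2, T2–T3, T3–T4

No — vertex 5 appears in no bag.

A tree decomposition must satisfy three properties: every vertex lies in some bag; for every edge, both endpoints lie together in some bag; and for every vertex, the bags containing it form a connected subtree. Here vertex 5 appears in no bag, so the decomposition is invalid.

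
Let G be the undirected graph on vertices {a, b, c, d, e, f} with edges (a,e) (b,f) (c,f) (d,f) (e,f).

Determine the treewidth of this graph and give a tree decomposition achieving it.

Every bag has size at most 2, so the width is 2 − 1 = 1 and tw(G) ≤ 1. Any graph with an edge has treewidth ≥ 1, and G has the edge e–f. Combining the bounds, tw(G) = 1.

Treewidth 1.
One optimal decomposition is:
Bags: B1 = {e, f}  B2 = {a, e}  B3 = {c, f}  B4 = {b, f}  B5 = {d, f}
Tree: B1–B2, B1–B3, B3–B4, B3–B5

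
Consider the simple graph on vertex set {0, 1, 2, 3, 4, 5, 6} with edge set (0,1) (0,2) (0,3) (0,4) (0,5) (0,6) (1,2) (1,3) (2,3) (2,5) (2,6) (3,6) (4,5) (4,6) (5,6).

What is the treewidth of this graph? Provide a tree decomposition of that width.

Treewidth 3.
One optimal decomposition is:
Bags: B1 = {0, 2, 5, 6}  B2 = {0, 4, 5, 6}  B3 = {0, 2, 3, 6}  B4 = {0, 1, 2, 3}
Tree: B1–B2, B1–B3, B3–B4

Every bag has size at most 4, so the width is 4 − 1 = 3 and tw(G) ≤ 3. On the other hand G contains the 4-clique {0, 1, 2, 3}. A clique must lie in a single bag of any decomposition, so no decomposition can have width below 3. Combining the bounds, tw(G) = 3.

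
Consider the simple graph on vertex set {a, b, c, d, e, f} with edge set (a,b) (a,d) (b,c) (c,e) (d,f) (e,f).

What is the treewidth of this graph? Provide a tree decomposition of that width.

The largest bag has 3 vertices, giving width 2; this decomposition certifies tw(G) ≤ 2. Since f–d–a–b–c–e–f is a cycle in G, G is not acyclic. Forests are exactly the graphs of treewidth ≤ 1, so tw(G) ≥ 2. The upper and lower bounds meet at 2, so that is the treewidth.

Treewidth 2.
One optimal decomposition is:
Bags: B1 = {a, d, f}  B2 = {a, b, f}  B3 = {b, c, f}  B4 = {c, e, f}
Tree: B1–B2, B2–B3, B3–B4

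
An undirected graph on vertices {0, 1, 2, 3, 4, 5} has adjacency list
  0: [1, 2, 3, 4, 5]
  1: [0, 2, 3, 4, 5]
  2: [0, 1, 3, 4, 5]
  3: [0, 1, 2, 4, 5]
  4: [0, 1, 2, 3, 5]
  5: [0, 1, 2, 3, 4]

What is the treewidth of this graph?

5

A width-5 tree decomposition is:
Bags: B1 = {0, 1, 2, 3, 4, 5}
Tree: (single bag)
A single bag containing all 6 vertices is trivially a valid decomposition of width 5. Conversely, {0, 1, 2, 3, 4, 5} is a clique of size 6, and the vertices of any clique must share a bag in every tree decomposition; so some bag has ≥ 6 vertices and tw(G) ≥ 5. Hence tw(G) = 5 exactly.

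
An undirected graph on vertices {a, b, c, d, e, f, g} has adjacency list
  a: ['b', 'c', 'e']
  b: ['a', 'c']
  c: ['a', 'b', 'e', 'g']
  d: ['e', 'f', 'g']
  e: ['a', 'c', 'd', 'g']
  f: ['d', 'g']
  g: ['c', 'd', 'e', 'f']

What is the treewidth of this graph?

A width-2 tree decomposition is:
Bags: B1 = {c, e, g}  B2 = {a, c, e}  B3 = {d, e, g}  B4 = {d, f, g}  B5 = {a, b, c}
Tree: B1–B2, B1–B3, B3–B4, B2–B5
Each bag holds 3 vertices, so the decomposition has width 2, which upper-bounds the treewidth. For the lower bound, the 3 vertices {d, e, g} are pairwise adjacent, and any tree decomposition puts a clique entirely inside one bag — forcing width ≥ 2. Hence tw(G) = 2 exactly.

2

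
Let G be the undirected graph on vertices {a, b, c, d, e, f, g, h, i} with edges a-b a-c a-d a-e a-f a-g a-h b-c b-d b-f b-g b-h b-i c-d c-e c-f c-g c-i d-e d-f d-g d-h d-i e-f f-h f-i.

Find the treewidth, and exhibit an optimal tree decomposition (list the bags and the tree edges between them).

Each bag holds 5 vertices, so the decomposition has width 4, which upper-bounds the treewidth. Conversely, {a, b, c, d, g} is a clique of size 5, and the vertices of any clique must share a bag in every tree decomposition; so some bag has ≥ 5 vertices and tw(G) ≥ 4. Combining the bounds, tw(G) = 4.

Treewidth 4.
Bags: B1 = {b, c, d, f, i}  B2 = {a, b, c, d, f}  B3 = {a, b, d, f, h}  B4 = {a, b, c, d, g}  B5 = {a, c, d, e, f}
Tree: B1–B2, B2–B3, B2–B4, B2–B5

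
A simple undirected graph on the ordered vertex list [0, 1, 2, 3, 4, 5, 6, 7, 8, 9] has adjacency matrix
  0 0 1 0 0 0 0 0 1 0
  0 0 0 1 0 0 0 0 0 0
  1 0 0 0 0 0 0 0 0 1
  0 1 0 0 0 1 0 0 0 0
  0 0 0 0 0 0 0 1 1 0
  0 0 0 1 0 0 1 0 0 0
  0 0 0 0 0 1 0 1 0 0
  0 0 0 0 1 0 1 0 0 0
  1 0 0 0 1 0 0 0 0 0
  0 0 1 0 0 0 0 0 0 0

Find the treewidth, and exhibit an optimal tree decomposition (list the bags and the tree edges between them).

Each bag holds 2 vertices, so the decomposition has width 1, which upper-bounds the treewidth. G has an edge, so its treewidth is at least 1. Combining the bounds, tw(G) = 1.

Treewidth 1.
One such decomposition:
Bags: B1 = {2, 9}  B2 = {0, 2}  B3 = {0, 8}  B4 = {4, 8}  B5 = {4, 7}  B6 = {6, 7}  B7 = {5, 6}  B8 = {3, 5}  B9 = {1, 3}
Tree: B1–B2, B2–B3, B3–B4, B4–B5, B5–B6, B6–B7, B7–B8, B8–B9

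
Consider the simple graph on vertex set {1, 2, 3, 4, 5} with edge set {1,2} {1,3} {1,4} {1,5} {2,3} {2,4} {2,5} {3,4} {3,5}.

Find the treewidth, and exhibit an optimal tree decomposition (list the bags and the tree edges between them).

Treewidth 3.
One such decomposition:
Bags: B1 = {1, 2, 3, 5}  B2 = {1, 2, 3, 4}
Tree: B1–B2

The largest bag has 4 vertices, giving width 3; this decomposition certifies tw(G) ≤ 3. Conversely, {1, 2, 3, 4} is a clique of size 4, and the vertices of any clique must share a bag in every tree decomposition; so some bag has ≥ 4 vertices and tw(G) ≥ 3. Hence tw(G) = 3 exactly.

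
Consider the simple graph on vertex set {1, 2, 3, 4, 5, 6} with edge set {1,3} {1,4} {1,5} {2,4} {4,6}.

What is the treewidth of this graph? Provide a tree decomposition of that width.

Treewidth 1.
One optimal decomposition is:
Bags: B1 = {2, 4}  B2 = {1, 4}  B3 = {1, 3}  B4 = {1, 5}  B5 = {4, 6}
Tree: B1–B2, B2–B3, B2–B4, B2–B5

Each bag holds 2 vertices, so the decomposition has width 1, which upper-bounds the treewidth. G has an edge, so its treewidth is at least 1. Hence tw(G) = 1 exactly.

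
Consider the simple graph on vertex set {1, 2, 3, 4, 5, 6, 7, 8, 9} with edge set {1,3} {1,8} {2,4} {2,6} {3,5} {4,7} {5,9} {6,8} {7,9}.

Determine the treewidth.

2

A width-2 tree decomposition is:
Bags: B1 = {4, 7, 9}  B2 = {2, 4, 9}  B3 = {2, 6, 9}  B4 = {6, 8, 9}  B5 = {1, 8, 9}  B6 = {1, 3, 9}  B7 = {3, 5, 9}
Tree: B1–B2, B2–B3, B3–B4, B4–B5, B5–B6, B6–B7
Each bag holds 3 vertices, so the decomposition has width 2, which upper-bounds the treewidth. The edges 9–7–4–2–6–8–1–3–5–9 form a cycle, so G is not a tree and its treewidth is at least 2. Therefore the treewidth is 2.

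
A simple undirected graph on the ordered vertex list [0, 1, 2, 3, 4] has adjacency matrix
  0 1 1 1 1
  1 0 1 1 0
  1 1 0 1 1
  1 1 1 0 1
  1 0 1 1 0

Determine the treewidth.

A width-3 tree decomposition is:
Bags: B1 = {0, 1, 2, 3}  B2 = {0, 2, 3, 4}
Tree: B1–B2
The largest bag has 4 vertices, giving width 3; this decomposition certifies tw(G) ≤ 3. On the other hand G contains the 4-clique {0, 1, 2, 3}. A clique must lie in a single bag of any decomposition, so no decomposition can have width below 3. Hence tw(G) = 3 exactly.

3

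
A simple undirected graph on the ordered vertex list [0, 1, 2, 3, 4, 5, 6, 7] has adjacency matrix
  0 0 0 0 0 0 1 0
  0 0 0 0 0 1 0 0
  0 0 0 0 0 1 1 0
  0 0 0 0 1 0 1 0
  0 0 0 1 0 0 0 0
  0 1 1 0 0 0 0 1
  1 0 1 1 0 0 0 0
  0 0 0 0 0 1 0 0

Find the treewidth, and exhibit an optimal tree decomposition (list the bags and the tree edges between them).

Each bag holds 2 vertices, so the decomposition has width 1, which upper-bounds the treewidth. Since G has at least one edge (e.g. 2–6), it is not an edgeless graph, so tw(G) ≥ 1. The upper and lower bounds meet at 1, so that is the treewidth.

Treewidth 1.
One optimal decomposition is:
Bags: B1 = {2, 6}  B2 = {3, 6}  B3 = {2, 5}  B4 = {3, 4}  B5 = {1, 5}  B6 = {0, 6}  B7 = {5, 7}
Tree: B1–B2, B1–B3, B2–B4, B3–B5, B1–B6, B5–B7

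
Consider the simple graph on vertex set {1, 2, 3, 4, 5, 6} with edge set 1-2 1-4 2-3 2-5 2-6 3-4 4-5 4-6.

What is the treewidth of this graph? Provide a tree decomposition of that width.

Treewidth 2.
One optimal decomposition is:
Bags: B1 = {2, 4, 6}  B2 = {2, 4, 5}  B3 = {2, 3, 4}  B4 = {1, 2, 4}
Tree: B1–B2, B2–B3, B3–B4

Each bag holds 3 vertices, so the decomposition has width 2, which upper-bounds the treewidth. The edges 2–6–4–5–2 form a cycle, so G is not a tree and its treewidth is at least 2. The upper and lower bounds meet at 2, so that is the treewidth.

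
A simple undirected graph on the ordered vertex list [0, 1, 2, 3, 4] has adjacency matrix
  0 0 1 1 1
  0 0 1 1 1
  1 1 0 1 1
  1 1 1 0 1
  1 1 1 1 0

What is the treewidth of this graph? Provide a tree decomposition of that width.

The largest bag has 4 vertices, giving width 3; this decomposition certifies tw(G) ≤ 3. On the other hand G contains the 4-clique {0, 2, 3, 4}. A clique must lie in a single bag of any decomposition, so no decomposition can have width below 3. The upper and lower bounds meet at 3, so that is the treewidth.

Treewidth 3.
Bags: B1 = {0, 2, 3, 4}  B2 = {1, 2, 3, 4}
Tree: B1–B2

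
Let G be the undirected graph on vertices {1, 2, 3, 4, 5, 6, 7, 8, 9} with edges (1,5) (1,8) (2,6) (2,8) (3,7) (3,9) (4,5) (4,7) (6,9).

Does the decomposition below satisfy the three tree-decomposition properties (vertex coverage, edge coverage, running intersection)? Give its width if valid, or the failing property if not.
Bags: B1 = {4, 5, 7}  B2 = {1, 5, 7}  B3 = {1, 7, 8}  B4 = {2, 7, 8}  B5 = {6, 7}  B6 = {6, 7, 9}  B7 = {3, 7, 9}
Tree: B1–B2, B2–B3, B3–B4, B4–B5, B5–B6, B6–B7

No — edge (2,6) lies in no bag.

A tree decomposition must satisfy three properties: every vertex lies in some bag; for every edge, both endpoints lie together in some bag; and for every vertex, the bags containing it form a connected subtree. Here edge (2,6) lies in no bag, so the decomposition is invalid.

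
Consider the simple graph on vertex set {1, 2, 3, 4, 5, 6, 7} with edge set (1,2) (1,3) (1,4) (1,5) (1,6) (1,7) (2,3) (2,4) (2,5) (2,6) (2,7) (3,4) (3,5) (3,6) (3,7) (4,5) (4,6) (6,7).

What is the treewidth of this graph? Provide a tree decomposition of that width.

Each bag holds 5 vertices, so the decomposition has width 4, which upper-bounds the treewidth. On the other hand G contains the 5-clique {1, 2, 3, 4, 5}. A clique must lie in a single bag of any decomposition, so no decomposition can have width below 4. Therefore the treewidth is 4.

Treewidth 4.
Bags: B1 = {1, 2, 3, 6, 7}  B2 = {1, 2, 3, 4, 6}  B3 = {1, 2, 3, 4, 5}
Tree: B1–B2, B2–B3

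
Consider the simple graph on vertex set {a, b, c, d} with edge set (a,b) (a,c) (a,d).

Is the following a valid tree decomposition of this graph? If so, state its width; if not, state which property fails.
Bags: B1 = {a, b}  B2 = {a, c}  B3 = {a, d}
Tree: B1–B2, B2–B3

Vertex coverage: the bags together contain {a, b, c, d}, the full vertex set. Edge coverage: each edge of G has both endpoints in at least one bag. Running intersection: for every vertex, the bags containing it form a connected subtree. All three properties hold, so this is a valid tree decomposition of width max|bag| − 1 = 1, and hence tw(G) ≤ 1.

Yes; width 1.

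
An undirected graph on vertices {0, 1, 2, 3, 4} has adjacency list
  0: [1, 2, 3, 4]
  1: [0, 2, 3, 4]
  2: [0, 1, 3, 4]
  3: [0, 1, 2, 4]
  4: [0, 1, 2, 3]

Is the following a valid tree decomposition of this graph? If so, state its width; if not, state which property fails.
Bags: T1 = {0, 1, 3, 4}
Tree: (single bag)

No — vertex 2 appears in no bag.

A tree decomposition must satisfy three properties: every vertex lies in some bag; for every edge, both endpoints lie together in some bag; and for every vertex, the bags containing it form a connected subtree. Here vertex 2 appears in no bag, so the decomposition is invalid.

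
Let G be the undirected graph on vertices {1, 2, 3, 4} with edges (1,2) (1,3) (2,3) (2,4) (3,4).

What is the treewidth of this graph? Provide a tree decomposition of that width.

Treewidth 2.
One optimal decomposition is:
Bags: B1 = {2, 3, 4}  B2 = {1, 2, 3}
Tree: B1–B2

Each bag holds 3 vertices, so the decomposition has width 2, which upper-bounds the treewidth. Conversely, {1, 2, 3} is a clique of size 3, and the vertices of any clique must share a bag in every tree decomposition; so some bag has ≥ 3 vertices and tw(G) ≥ 2. Combining the bounds, tw(G) = 2.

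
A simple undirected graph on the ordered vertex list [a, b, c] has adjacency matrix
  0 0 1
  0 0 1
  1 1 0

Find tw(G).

1

A width-1 tree decomposition is:
Bags: B1 = {a, c}  B2 = {b, c}
Tree: B1–B2
Every bag has size at most 2, so the width is 2 − 1 = 1 and tw(G) ≤ 1. Any graph with an edge has treewidth ≥ 1, and G has the edge a–c. Therefore the treewidth is 1.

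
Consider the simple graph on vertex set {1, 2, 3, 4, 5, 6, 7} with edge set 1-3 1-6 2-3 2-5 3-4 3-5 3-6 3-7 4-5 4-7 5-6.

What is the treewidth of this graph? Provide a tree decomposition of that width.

Treewidth 2.
One optimal decomposition is:
Bags: B1 = {3, 5, 6}  B2 = {1, 3, 6}  B3 = {3, 4, 5}  B4 = {3, 4, 7}  B5 = {2, 3, 5}
Tree: B1–B2, B1–B3, B3–B4, B3–B5

The largest bag has 3 vertices, giving width 2; this decomposition certifies tw(G) ≤ 2. For the lower bound, the 3 vertices {1, 3, 6} are pairwise adjacent, and any tree decomposition puts a clique entirely inside one bag — forcing width ≥ 2. The upper and lower bounds meet at 2, so that is the treewidth.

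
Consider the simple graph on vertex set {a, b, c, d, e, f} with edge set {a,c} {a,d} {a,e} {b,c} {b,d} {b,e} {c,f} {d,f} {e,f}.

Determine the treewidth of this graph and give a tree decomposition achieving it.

Treewidth 3.
One such decomposition:
Bags: B1 = {a, b, c, f}  B2 = {a, b, e, f}  B3 = {a, b, d, f}
Tree: B1–B2, B2–B3

Each bag holds 4 vertices, so the decomposition has width 3, which upper-bounds the treewidth. For the lower bound: the 4 vertex sets {c,f}, {b,e}, {a}, {d} are disjoint, each induces a connected subgraph, and every pair is joined by at least one edge of G. Contracting each set to a single vertex therefore yields K_{4} as a minor, and since treewidth is minor-monotone, tw(G) ≥ tw(K_{4}) = 3. The upper and lower bounds meet at 3, so that is the treewidth.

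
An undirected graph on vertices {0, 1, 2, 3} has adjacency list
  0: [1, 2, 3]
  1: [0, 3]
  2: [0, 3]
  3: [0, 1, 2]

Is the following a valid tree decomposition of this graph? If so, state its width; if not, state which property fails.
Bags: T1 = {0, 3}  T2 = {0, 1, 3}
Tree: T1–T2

A tree decomposition must satisfy three properties: every vertex lies in some bag; for every edge, both endpoints lie together in some bag; and for every vertex, the bags containing it form a connected subtree. Here vertex 2 appears in no bag, so the decomposition is invalid.

No — vertex 2 appears in no bag.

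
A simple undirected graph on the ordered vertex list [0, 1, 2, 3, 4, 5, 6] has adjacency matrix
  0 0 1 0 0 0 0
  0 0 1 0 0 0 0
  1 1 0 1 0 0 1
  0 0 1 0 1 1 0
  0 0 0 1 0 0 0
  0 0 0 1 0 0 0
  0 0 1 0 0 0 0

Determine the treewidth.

A width-1 tree decomposition is:
Bags: B1 = {2, 3}  B2 = {1, 2}  B3 = {0, 2}  B4 = {2, 6}  B5 = {3, 5}  B6 = {3, 4}
Tree: B1–B2, B1–B3, B2–B4, B1–B5, B5–B6
The largest bag has 2 vertices, giving width 1; this decomposition certifies tw(G) ≤ 1. Since G has at least one edge (e.g. 3–2), it is not an edgeless graph, so tw(G) ≥ 1. Therefore the treewidth is 1.

1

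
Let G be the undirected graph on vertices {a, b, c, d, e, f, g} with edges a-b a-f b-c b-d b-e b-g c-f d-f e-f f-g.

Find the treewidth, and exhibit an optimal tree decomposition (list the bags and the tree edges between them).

Each bag holds 3 vertices, so the decomposition has width 2, which upper-bounds the treewidth. For the lower bound, G contains the cycle f–g–b–d–f, so G is not a forest; only forests have treewidth ≤ 1, hence tw(G) ≥ 2. Therefore the treewidth is 2.

Treewidth 2.
One such decomposition:
Bags: B1 = {b, f, g}  B2 = {b, d, f}  B3 = {b, c, f}  B4 = {b, e, f}  B5 = {a, b, f}
Tree: B1–B2, B2–B3, B3–B4, B4–B5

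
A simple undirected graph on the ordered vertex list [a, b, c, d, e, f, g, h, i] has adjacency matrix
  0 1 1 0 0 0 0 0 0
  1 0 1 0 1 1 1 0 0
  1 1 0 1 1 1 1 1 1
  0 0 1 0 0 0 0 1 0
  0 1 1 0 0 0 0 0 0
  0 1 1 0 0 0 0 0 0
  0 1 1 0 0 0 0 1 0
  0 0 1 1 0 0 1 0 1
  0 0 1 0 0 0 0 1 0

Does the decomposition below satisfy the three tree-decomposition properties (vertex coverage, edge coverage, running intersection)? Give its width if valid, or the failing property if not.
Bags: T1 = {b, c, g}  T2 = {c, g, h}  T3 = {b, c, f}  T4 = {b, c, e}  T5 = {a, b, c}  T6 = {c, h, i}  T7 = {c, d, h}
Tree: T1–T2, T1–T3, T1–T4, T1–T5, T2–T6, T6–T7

Yes; width 2.

Checking the three conditions: (i) the bags cover all of {a, b, c, d, e, f, g, h, i}; (ii) for each edge, some bag contains both endpoints; (iii) the bags containing any fixed vertex form a subtree. All hold, so the decomposition is valid with width 3 − 1 = 2.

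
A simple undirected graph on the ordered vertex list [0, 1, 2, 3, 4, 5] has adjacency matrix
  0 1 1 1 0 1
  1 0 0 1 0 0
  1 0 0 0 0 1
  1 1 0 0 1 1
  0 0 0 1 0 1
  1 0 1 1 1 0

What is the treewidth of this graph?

2

A width-2 tree decomposition is:
Bags: B1 = {3, 4, 5}  B2 = {0, 3, 5}  B3 = {0, 2, 5}  B4 = {0, 1, 3}
Tree: B1–B2, B2–B3, B2–B4
The largest bag has 3 vertices, giving width 2; this decomposition certifies tw(G) ≤ 2. For the lower bound, the 3 vertices {0, 2, 5} are pairwise adjacent, and any tree decomposition puts a clique entirely inside one bag — forcing width ≥ 2. The upper and lower bounds meet at 2, so that is the treewidth.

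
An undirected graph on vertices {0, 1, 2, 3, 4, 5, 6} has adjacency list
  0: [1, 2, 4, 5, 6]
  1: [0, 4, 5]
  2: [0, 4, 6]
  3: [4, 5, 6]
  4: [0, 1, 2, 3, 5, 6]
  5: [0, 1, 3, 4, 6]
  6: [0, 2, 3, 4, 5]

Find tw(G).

A width-3 tree decomposition is:
Bags: B1 = {0, 1, 4, 5}  B2 = {0, 4, 5, 6}  B3 = {0, 2, 4, 6}  B4 = {3, 4, 5, 6}
Tree: B1–B2, B2–B3, B2–B4
The largest bag has 4 vertices, giving width 3; this decomposition certifies tw(G) ≤ 3. Conversely, {0, 2, 4, 6} is a clique of size 4, and the vertices of any clique must share a bag in every tree decomposition; so some bag has ≥ 4 vertices and tw(G) ≥ 3. Hence tw(G) = 3 exactly.

3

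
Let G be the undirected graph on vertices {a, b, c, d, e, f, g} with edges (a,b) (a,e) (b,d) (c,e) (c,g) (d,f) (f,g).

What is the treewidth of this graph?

2

A width-2 tree decomposition is:
Bags: B1 = {a, c, e}  B2 = {a, b, c}  B3 = {b, c, d}  B4 = {c, d, f}  B5 = {c, f, g}
Tree: B1–B2, B2–B3, B3–B4, B4–B5
The largest bag has 3 vertices, giving width 2; this decomposition certifies tw(G) ≤ 2. The edges c–e–a–b–d–f–g–c form a cycle, so G is not a tree and its treewidth is at least 2. The upper and lower bounds meet at 2, so that is the treewidth.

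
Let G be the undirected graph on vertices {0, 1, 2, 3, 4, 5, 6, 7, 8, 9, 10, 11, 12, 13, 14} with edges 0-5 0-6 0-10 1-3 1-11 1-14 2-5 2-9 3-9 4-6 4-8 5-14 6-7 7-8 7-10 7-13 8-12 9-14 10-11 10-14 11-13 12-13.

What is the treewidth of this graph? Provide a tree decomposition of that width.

Every bag has size at most 4, so the width is 4 − 1 = 3 and tw(G) ≤ 3. For the lower bound: the 4 vertex sets {2,3,9}, {1}, {14}, {0,5,10,11} are disjoint, each induces a connected subgraph, and every pair is joined by at least one edge of G. Contracting each set to a single vertex therefore yields K_{4} as a minor, and since treewidth is minor-monotone, tw(G) ≥ tw(K_{4}) = 3. Therefore the treewidth is 3.

Treewidth 3.
One optimal decomposition is:
Bags: B1 = {1, 2, 3, 9}  B2 = {1, 2, 9, 14}  B3 = {1, 2, 5, 14}  B4 = {1, 5, 11, 14}  B5 = {5, 10, 11, 14}  B6 = {0, 5, 10, 11}  B7 = {0, 10, 11, 13}  B8 = {0, 7, 10, 13}  B9 = {0, 6, 7, 13}  B10 = {6, 7, 12, 13}  B11 = {6, 7, 8, 12}  B12 = {4, 6, 8, 12}
Tree: B1–B2, B2–B3, B3–B4, B4–B5, B5–B6, B6–B7, B7–B8, B8–B9, B9–B10, B10–B11, B11–B12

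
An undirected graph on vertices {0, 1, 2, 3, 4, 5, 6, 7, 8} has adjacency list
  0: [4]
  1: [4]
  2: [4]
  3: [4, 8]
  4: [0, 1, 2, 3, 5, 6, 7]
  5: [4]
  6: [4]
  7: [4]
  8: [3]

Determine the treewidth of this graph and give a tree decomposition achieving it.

Treewidth 1.
One such decomposition:
Bags: B1 = {2, 4}  B2 = {4, 6}  B3 = {3, 4}  B4 = {4, 5}  B5 = {1, 4}  B6 = {4, 7}  B7 = {3, 8}  B8 = {0, 4}
Tree: B1–B2, B1–B3, B2–B4, B2–B5, B2–B6, B3–B7, B1–B8

Every bag has size at most 2, so the width is 2 − 1 = 1 and tw(G) ≤ 1. Since G has at least one edge (e.g. 2–4), it is not an edgeless graph, so tw(G) ≥ 1. Hence tw(G) = 1 exactly.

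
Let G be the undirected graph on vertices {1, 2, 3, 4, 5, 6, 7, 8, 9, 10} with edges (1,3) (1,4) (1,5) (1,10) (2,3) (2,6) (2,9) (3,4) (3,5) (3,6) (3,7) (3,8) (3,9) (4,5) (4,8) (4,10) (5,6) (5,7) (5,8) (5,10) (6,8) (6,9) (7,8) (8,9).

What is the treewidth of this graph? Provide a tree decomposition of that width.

Each bag holds 4 vertices, so the decomposition has width 3, which upper-bounds the treewidth. Conversely, {1, 4, 5, 10} is a clique of size 4, and the vertices of any clique must share a bag in every tree decomposition; so some bag has ≥ 4 vertices and tw(G) ≥ 3. Therefore the treewidth is 3.

Treewidth 3.
Bags: B1 = {3, 4, 5, 8}  B2 = {3, 5, 6, 8}  B3 = {3, 6, 8, 9}  B4 = {2, 3, 6, 9}  B5 = {3, 5, 7, 8}  B6 = {1, 3, 4, 5}  B7 = {1, 4, 5, 10}
Tree: B1–B2, B2–B3, B3–B4, B1–B5, B1–B6, B6–B7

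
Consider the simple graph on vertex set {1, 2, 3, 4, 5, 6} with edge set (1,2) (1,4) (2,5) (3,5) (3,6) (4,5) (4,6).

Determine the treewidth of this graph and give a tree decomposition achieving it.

Treewidth 2.
One optimal decomposition is:
Bags: B1 = {3, 5, 6}  B2 = {4, 5, 6}  B3 = {2, 4, 5}  B4 = {1, 2, 4}
Tree: B1–B2, B2–B3, B3–B4

The largest bag has 3 vertices, giving width 2; this decomposition certifies tw(G) ≤ 2. Since 3–6–4–5–3 is a cycle in G, G is not acyclic. Forests are exactly the graphs of treewidth ≤ 1, so tw(G) ≥ 2. Therefore the treewidth is 2.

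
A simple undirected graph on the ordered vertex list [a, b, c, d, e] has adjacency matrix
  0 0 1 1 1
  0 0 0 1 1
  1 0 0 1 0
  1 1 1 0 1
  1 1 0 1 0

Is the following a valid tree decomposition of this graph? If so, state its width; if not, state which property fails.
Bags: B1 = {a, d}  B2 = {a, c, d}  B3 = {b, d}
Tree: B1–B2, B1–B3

A tree decomposition must satisfy three properties: every vertex lies in some bag; for every edge, both endpoints lie together in some bag; and for every vertex, the bags containing it form a connected subtree. Here vertex e appears in no bag, so the decomposition is invalid.

No — vertex e appears in no bag.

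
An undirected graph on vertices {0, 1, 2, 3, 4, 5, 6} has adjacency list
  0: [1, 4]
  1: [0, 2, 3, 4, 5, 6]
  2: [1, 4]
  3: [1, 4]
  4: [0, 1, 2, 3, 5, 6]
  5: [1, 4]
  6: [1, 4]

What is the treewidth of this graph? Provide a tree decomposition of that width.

Treewidth 2.
One optimal decomposition is:
Bags: B1 = {1, 4, 5}  B2 = {1, 2, 4}  B3 = {0, 1, 4}  B4 = {1, 3, 4}  B5 = {1, 4, 6}
Tree: B1–B2, B2–B3, B1–B4, B1–B5

The largest bag has 3 vertices, giving width 2; this decomposition certifies tw(G) ≤ 2. On the other hand G contains the 3-clique {0, 1, 4}. A clique must lie in a single bag of any decomposition, so no decomposition can have width below 2. Combining the bounds, tw(G) = 2.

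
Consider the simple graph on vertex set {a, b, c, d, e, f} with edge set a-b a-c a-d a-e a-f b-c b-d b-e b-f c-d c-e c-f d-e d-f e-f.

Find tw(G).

A width-5 tree decomposition is:
Bags: B1 = {a, b, c, d, e, f}
Tree: (single bag)
A single bag containing all 6 vertices is trivially a valid decomposition of width 5. On the other hand G contains the 6-clique {a, b, c, d, e, f}. A clique must lie in a single bag of any decomposition, so no decomposition can have width below 5. Combining the bounds, tw(G) = 5.

5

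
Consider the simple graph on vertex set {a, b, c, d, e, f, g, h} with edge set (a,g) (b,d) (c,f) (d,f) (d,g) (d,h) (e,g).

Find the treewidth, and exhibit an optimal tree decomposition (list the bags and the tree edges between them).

The largest bag has 2 vertices, giving width 1; this decomposition certifies tw(G) ≤ 1. G has an edge, so its treewidth is at least 1. Therefore the treewidth is 1.

Treewidth 1.
One such decomposition:
Bags: B1 = {d, f}  B2 = {d, h}  B3 = {d, g}  B4 = {b, d}  B5 = {e, g}  B6 = {a, g}  B7 = {c, f}
Tree: B1–B2, B2–B3, B1–B4, B3–B5, B5–B6, B1–B7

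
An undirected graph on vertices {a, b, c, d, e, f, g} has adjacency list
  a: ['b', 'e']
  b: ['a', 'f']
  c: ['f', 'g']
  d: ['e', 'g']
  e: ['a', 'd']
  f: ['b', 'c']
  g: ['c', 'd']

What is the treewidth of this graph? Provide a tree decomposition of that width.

Each bag holds 3 vertices, so the decomposition has width 2, which upper-bounds the treewidth. For the lower bound, G contains the cycle f–b–a–e–d–g–c–f, so G is not a forest; only forests have treewidth ≤ 1, hence tw(G) ≥ 2. Hence tw(G) = 2 exactly.

Treewidth 2.
Bags: B1 = {a, b, f}  B2 = {a, e, f}  B3 = {d, e, f}  B4 = {d, f, g}  B5 = {c, f, g}
Tree: B1–B2, B2–B3, B3–B4, B4–B5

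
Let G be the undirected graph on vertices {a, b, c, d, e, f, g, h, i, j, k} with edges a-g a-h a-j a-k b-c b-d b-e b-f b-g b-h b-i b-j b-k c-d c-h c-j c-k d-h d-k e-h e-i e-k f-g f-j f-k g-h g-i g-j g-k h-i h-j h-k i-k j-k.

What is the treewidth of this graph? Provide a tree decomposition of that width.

The largest bag has 5 vertices, giving width 4; this decomposition certifies tw(G) ≤ 4. For the lower bound, the 5 vertices {a, g, h, j, k} are pairwise adjacent, and any tree decomposition puts a clique entirely inside one bag — forcing width ≥ 4. Combining the bounds, tw(G) = 4.

Treewidth 4.
One optimal decomposition is:
Bags: B1 = {b, g, h, i, k}  B2 = {b, g, h, j, k}  B3 = {b, f, g, j, k}  B4 = {b, e, h, i, k}  B5 = {a, g, h, j, k}  B6 = {b, c, h, j, k}  B7 = {b, c, d, h, k}
Tree: B1–B2, B2–B3, B1–B4, B2–B5, B2–B6, B6–B7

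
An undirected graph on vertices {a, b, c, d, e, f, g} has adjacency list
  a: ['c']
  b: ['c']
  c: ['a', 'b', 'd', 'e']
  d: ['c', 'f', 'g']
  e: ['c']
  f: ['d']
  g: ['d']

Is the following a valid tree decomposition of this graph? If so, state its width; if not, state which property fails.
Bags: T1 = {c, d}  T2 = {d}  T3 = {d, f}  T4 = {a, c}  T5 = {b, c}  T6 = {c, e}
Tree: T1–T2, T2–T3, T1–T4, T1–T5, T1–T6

No — vertex g appears in no bag.

A tree decomposition must satisfy three properties: every vertex lies in some bag; for every edge, both endpoints lie together in some bag; and for every vertex, the bags containing it form a connected subtree. Here vertex g appears in no bag, so the decomposition is invalid.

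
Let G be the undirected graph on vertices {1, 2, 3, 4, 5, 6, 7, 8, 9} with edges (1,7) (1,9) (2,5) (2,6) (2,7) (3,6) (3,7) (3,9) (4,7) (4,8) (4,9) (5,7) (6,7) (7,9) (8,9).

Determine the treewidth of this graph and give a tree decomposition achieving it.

Each bag holds 3 vertices, so the decomposition has width 2, which upper-bounds the treewidth. For the lower bound, the 3 vertices {4, 8, 9} are pairwise adjacent, and any tree decomposition puts a clique entirely inside one bag — forcing width ≥ 2. Therefore the treewidth is 2.

Treewidth 2.
One such decomposition:
Bags: B1 = {4, 7, 9}  B2 = {3, 7, 9}  B3 = {4, 8, 9}  B4 = {3, 6, 7}  B5 = {2, 6, 7}  B6 = {1, 7, 9}  B7 = {2, 5, 7}
Tree: B1–B2, B1–B3, B2–B4, B4–B5, B2–B6, B5–B7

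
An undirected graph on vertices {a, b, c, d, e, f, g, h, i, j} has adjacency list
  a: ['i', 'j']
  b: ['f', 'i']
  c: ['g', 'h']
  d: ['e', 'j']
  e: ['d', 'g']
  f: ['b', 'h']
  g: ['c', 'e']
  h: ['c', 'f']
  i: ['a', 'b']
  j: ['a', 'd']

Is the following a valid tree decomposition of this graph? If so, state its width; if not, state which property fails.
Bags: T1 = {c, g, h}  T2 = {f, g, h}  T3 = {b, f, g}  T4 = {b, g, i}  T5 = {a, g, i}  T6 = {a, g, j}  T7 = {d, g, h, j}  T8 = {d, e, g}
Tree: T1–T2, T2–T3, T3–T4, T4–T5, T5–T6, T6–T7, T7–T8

A tree decomposition must satisfy three properties: every vertex lies in some bag; for every edge, both endpoints lie together in some bag; and for every vertex, the bags containing it form a connected subtree. Here bags containing vertex h are not connected in the tree, so the decomposition is invalid.

No — bags containing vertex h are not connected in the tree.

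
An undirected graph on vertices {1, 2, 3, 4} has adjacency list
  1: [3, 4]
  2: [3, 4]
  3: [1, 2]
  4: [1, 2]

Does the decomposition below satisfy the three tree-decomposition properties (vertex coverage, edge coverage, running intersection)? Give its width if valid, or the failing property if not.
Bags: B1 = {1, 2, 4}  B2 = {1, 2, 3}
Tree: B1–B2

Yes; width 2.

Checking the three conditions: (i) the bags cover all of {1, 2, 3, 4}; (ii) for each edge, some bag contains both endpoints; (iii) the bags containing any fixed vertex form a subtree. All hold, so the decomposition is valid with width 3 − 1 = 2.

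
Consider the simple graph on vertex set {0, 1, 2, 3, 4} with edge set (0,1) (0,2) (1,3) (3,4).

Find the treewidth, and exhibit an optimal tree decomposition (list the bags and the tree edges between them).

Treewidth 1.
One optimal decomposition is:
Bags: B1 = {3, 4}  B2 = {1, 3}  B3 = {0, 1}  B4 = {0, 2}
Tree: B1–B2, B2–B3, B3–B4

Each bag holds 2 vertices, so the decomposition has width 1, which upper-bounds the treewidth. G has an edge, so its treewidth is at least 1. Combining the bounds, tw(G) = 1.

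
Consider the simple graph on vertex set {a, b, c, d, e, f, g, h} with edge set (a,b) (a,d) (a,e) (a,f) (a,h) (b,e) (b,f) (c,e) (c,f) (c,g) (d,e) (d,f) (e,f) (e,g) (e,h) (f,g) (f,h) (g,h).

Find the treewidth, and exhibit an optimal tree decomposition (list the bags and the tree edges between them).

Every bag has size at most 4, so the width is 4 − 1 = 3 and tw(G) ≤ 3. Conversely, {e, f, g, h} is a clique of size 4, and the vertices of any clique must share a bag in every tree decomposition; so some bag has ≥ 4 vertices and tw(G) ≥ 3. Combining the bounds, tw(G) = 3.

Treewidth 3.
One optimal decomposition is:
Bags: B1 = {a, e, f, h}  B2 = {e, f, g, h}  B3 = {a, b, e, f}  B4 = {c, e, f, g}  B5 = {a, d, e, f}
Tree: B1–B2, B1–B3, B2–B4, B3–B5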